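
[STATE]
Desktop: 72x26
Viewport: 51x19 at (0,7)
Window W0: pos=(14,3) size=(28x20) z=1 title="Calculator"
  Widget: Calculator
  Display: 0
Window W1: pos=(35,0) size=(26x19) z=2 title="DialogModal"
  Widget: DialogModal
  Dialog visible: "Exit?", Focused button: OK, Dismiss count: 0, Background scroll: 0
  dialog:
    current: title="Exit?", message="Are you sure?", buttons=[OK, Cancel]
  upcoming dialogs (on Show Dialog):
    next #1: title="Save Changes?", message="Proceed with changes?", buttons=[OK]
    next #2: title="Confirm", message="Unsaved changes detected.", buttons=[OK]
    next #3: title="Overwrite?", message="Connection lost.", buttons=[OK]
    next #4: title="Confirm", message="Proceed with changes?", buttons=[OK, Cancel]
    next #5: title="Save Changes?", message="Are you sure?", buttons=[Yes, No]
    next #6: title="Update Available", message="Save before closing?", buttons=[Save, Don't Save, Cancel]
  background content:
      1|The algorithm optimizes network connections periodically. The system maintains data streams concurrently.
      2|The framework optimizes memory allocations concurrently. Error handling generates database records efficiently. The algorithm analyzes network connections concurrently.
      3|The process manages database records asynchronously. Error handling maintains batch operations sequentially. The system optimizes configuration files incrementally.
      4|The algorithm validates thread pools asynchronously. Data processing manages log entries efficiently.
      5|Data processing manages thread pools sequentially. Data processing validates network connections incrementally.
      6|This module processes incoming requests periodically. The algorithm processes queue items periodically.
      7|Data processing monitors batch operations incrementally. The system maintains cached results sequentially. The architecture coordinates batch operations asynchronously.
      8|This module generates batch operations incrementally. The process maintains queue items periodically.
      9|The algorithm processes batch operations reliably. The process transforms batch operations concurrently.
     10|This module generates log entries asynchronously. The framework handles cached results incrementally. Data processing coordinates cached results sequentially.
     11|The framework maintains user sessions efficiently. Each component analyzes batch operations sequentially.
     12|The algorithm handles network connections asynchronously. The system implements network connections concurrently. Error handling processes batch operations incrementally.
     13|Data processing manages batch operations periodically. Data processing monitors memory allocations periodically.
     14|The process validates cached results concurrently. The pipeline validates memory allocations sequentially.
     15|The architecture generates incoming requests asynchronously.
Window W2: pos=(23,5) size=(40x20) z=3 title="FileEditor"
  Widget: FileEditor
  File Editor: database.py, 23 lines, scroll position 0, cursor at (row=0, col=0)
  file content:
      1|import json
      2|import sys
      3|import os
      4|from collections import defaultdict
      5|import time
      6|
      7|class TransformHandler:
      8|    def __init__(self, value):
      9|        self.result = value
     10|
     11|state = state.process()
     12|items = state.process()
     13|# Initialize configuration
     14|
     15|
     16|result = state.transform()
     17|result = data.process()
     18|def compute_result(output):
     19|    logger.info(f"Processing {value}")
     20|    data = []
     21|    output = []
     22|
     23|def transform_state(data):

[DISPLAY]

              ┃┌───┬───┠───────────────────────────
              ┃│ 7 │ 8 ┃█mport json                
              ┃├───┼───┃import sys                 
              ┃│ 4 │ 5 ┃import os                  
              ┃├───┼───┃from collections import def
              ┃│ 1 │ 2 ┃import time                
              ┃├───┼───┃                           
              ┃│ 0 │ . ┃class TransformHandler:    
              ┃├───┼───┃    def __init__(self, valu
              ┃│ C │ MC┃        self.result = value
              ┃└───┴───┃                           
              ┃        ┃state = state.process()    
              ┃        ┃items = state.process()    
              ┃        ┃# Initialize configuration 
              ┃        ┃                           
              ┗━━━━━━━━┃                           
                       ┃result = state.transform() 
                       ┗━━━━━━━━━━━━━━━━━━━━━━━━━━━
                                                   


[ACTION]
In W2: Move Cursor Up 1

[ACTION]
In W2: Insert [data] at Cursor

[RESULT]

              ┃┌───┬───┠───────────────────────────
              ┃│ 7 │ 8 ┃data█mport json            
              ┃├───┼───┃import sys                 
              ┃│ 4 │ 5 ┃import os                  
              ┃├───┼───┃from collections import def
              ┃│ 1 │ 2 ┃import time                
              ┃├───┼───┃                           
              ┃│ 0 │ . ┃class TransformHandler:    
              ┃├───┼───┃    def __init__(self, valu
              ┃│ C │ MC┃        self.result = value
              ┃└───┴───┃                           
              ┃        ┃state = state.process()    
              ┃        ┃items = state.process()    
              ┃        ┃# Initialize configuration 
              ┃        ┃                           
              ┗━━━━━━━━┃                           
                       ┃result = state.transform() 
                       ┗━━━━━━━━━━━━━━━━━━━━━━━━━━━
                                                   


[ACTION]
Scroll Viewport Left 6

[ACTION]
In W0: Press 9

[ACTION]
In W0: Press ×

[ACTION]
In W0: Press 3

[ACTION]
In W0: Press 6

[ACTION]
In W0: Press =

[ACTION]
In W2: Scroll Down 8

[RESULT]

              ┃┌───┬───┠───────────────────────────
              ┃│ 7 │ 8 ┃    def __init__(self, valu
              ┃├───┼───┃        self.result = value
              ┃│ 4 │ 5 ┃                           
              ┃├───┼───┃state = state.process()    
              ┃│ 1 │ 2 ┃items = state.process()    
              ┃├───┼───┃# Initialize configuration 
              ┃│ 0 │ . ┃                           
              ┃├───┼───┃                           
              ┃│ C │ MC┃result = state.transform() 
              ┃└───┴───┃result = data.process()    
              ┃        ┃def compute_result(output):
              ┃        ┃    logger.info(f"Processin
              ┃        ┃    data = []              
              ┃        ┃    output = []            
              ┗━━━━━━━━┃                           
                       ┃def transform_state(data): 
                       ┗━━━━━━━━━━━━━━━━━━━━━━━━━━━
                                                   


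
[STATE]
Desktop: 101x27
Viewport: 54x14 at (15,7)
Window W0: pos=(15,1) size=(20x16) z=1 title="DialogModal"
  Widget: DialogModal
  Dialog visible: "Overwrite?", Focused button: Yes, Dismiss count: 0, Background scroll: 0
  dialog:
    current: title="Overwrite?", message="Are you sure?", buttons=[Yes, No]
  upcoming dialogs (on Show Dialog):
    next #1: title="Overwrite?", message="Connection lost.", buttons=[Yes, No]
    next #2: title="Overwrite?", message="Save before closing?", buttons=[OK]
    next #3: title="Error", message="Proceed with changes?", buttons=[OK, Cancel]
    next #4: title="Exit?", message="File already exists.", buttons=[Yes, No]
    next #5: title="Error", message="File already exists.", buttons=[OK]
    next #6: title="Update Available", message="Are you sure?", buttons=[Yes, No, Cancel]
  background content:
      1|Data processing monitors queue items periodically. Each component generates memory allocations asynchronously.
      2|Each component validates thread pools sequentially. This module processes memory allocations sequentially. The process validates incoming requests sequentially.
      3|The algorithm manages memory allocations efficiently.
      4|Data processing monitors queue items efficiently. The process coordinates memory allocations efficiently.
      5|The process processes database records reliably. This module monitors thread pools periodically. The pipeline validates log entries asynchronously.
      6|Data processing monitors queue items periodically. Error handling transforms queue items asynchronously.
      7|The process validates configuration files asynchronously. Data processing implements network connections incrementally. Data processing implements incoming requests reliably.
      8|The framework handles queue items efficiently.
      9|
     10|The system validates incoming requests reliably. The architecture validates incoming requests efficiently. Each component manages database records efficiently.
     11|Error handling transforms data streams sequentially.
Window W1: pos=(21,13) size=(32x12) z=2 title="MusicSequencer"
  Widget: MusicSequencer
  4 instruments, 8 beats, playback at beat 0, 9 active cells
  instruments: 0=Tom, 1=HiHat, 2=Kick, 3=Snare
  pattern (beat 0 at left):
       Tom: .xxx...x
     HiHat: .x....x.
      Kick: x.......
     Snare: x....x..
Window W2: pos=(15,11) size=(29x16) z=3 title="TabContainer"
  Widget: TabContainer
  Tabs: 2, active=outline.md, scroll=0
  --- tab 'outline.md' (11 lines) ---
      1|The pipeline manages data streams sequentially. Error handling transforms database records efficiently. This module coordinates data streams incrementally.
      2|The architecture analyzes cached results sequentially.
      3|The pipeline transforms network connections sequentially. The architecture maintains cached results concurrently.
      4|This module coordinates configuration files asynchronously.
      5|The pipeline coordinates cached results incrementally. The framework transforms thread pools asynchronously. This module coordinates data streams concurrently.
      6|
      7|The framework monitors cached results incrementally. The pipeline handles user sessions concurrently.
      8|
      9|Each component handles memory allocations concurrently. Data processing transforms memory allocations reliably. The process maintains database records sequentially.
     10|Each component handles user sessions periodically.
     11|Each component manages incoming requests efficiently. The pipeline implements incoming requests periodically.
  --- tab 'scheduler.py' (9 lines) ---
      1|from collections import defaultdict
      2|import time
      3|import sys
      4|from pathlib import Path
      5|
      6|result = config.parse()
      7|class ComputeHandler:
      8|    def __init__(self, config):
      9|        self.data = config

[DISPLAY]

┃Da┌────────────┐mo┃                                  
┃Th│ Overwrite? │es┃                                  
┃Da│Are you sure│mo┃                                  
┃Th│ [Yes]  No  │da┃                                  
┏━━━━━━━━━━━━━━━━━━━━━━━━━━━┓                         
┃ TabContainer              ┃                         
┠───────────────────────────┨━━━━━━━━┓                
┃[outline.md]│ scheduler.py ┃        ┃                
┃───────────────────────────┃────────┨                
┃The pipeline manages data s┃        ┃                
┃The architecture analyzes c┃        ┃                
┃The pipeline transforms net┃        ┃                
┃This module coordinates con┃        ┃                
┃The pipeline coordinates ca┃        ┃                


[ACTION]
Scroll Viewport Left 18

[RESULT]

               ┃Da┌────────────┐mo┃                   
               ┃Th│ Overwrite? │es┃                   
               ┃Da│Are you sure│mo┃                   
               ┃Th│ [Yes]  No  │da┃                   
               ┏━━━━━━━━━━━━━━━━━━━━━━━━━━━┓          
               ┃ TabContainer              ┃          
               ┠───────────────────────────┨━━━━━━━━┓ 
               ┃[outline.md]│ scheduler.py ┃        ┃ 
               ┃───────────────────────────┃────────┨ 
               ┃The pipeline manages data s┃        ┃ 
               ┃The architecture analyzes c┃        ┃ 
               ┃The pipeline transforms net┃        ┃ 
               ┃This module coordinates con┃        ┃ 
               ┃The pipeline coordinates ca┃        ┃ 


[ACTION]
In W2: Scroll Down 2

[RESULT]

               ┃Da┌────────────┐mo┃                   
               ┃Th│ Overwrite? │es┃                   
               ┃Da│Are you sure│mo┃                   
               ┃Th│ [Yes]  No  │da┃                   
               ┏━━━━━━━━━━━━━━━━━━━━━━━━━━━┓          
               ┃ TabContainer              ┃          
               ┠───────────────────────────┨━━━━━━━━┓ 
               ┃[outline.md]│ scheduler.py ┃        ┃ 
               ┃───────────────────────────┃────────┨ 
               ┃The pipeline transforms net┃        ┃ 
               ┃This module coordinates con┃        ┃ 
               ┃The pipeline coordinates ca┃        ┃ 
               ┃                           ┃        ┃ 
               ┃The framework monitors cach┃        ┃ 


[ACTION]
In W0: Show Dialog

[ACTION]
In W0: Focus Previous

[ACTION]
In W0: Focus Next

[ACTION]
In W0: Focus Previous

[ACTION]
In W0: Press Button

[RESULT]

               ┃Data processing mo┃                   
               ┃The process proces┃                   
               ┃Data processing mo┃                   
               ┃The process valida┃                   
               ┏━━━━━━━━━━━━━━━━━━━━━━━━━━━┓          
               ┃ TabContainer              ┃          
               ┠───────────────────────────┨━━━━━━━━┓ 
               ┃[outline.md]│ scheduler.py ┃        ┃ 
               ┃───────────────────────────┃────────┨ 
               ┃The pipeline transforms net┃        ┃ 
               ┃This module coordinates con┃        ┃ 
               ┃The pipeline coordinates ca┃        ┃ 
               ┃                           ┃        ┃ 
               ┃The framework monitors cach┃        ┃ 


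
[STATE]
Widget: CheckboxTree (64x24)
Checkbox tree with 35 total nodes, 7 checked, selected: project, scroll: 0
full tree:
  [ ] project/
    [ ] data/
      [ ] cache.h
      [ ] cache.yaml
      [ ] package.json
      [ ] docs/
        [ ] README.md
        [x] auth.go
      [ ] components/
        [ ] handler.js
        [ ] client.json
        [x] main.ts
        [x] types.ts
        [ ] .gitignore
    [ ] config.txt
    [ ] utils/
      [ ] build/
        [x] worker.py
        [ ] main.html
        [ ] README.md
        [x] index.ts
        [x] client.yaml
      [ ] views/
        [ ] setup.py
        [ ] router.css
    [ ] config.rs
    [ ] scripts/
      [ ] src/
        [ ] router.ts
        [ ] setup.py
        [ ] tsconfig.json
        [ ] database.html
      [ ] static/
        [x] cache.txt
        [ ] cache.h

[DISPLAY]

>[-] project/                                                   
   [-] data/                                                    
     [ ] cache.h                                                
     [ ] cache.yaml                                             
     [ ] package.json                                           
     [-] docs/                                                  
       [ ] README.md                                            
       [x] auth.go                                              
     [-] components/                                            
       [ ] handler.js                                           
       [ ] client.json                                          
       [x] main.ts                                              
       [x] types.ts                                             
       [ ] .gitignore                                           
   [ ] config.txt                                               
   [-] utils/                                                   
     [-] build/                                                 
       [x] worker.py                                            
       [ ] main.html                                            
       [ ] README.md                                            
       [x] index.ts                                             
       [x] client.yaml                                          
     [ ] views/                                                 
       [ ] setup.py                                             


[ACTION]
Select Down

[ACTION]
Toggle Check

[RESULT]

 [-] project/                                                   
>  [x] data/                                                    
     [x] cache.h                                                
     [x] cache.yaml                                             
     [x] package.json                                           
     [x] docs/                                                  
       [x] README.md                                            
       [x] auth.go                                              
     [x] components/                                            
       [x] handler.js                                           
       [x] client.json                                          
       [x] main.ts                                              
       [x] types.ts                                             
       [x] .gitignore                                           
   [ ] config.txt                                               
   [-] utils/                                                   
     [-] build/                                                 
       [x] worker.py                                            
       [ ] main.html                                            
       [ ] README.md                                            
       [x] index.ts                                             
       [x] client.yaml                                          
     [ ] views/                                                 
       [ ] setup.py                                             


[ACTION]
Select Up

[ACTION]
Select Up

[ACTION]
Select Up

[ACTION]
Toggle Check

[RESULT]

>[x] project/                                                   
   [x] data/                                                    
     [x] cache.h                                                
     [x] cache.yaml                                             
     [x] package.json                                           
     [x] docs/                                                  
       [x] README.md                                            
       [x] auth.go                                              
     [x] components/                                            
       [x] handler.js                                           
       [x] client.json                                          
       [x] main.ts                                              
       [x] types.ts                                             
       [x] .gitignore                                           
   [x] config.txt                                               
   [x] utils/                                                   
     [x] build/                                                 
       [x] worker.py                                            
       [x] main.html                                            
       [x] README.md                                            
       [x] index.ts                                             
       [x] client.yaml                                          
     [x] views/                                                 
       [x] setup.py                                             


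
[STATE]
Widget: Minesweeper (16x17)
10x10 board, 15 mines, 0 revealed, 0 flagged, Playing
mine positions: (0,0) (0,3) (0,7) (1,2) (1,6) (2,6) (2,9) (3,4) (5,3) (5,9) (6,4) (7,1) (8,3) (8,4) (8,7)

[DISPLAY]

■■■■■■■■■■      
■■■■■■■■■■      
■■■■■■■■■■      
■■■■■■■■■■      
■■■■■■■■■■      
■■■■■■■■■■      
■■■■■■■■■■      
■■■■■■■■■■      
■■■■■■■■■■      
■■■■■■■■■■      
                
                
                
                
                
                
                


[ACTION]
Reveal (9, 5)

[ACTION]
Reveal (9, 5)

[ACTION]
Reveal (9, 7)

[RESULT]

■■■■■■■■■■      
■■■■■■■■■■      
■■■■■■■■■■      
■■■■■■■■■■      
■■■■■■■■■■      
■■■■■■■■■■      
■■■■■■■■■■      
■■■■■■■■■■      
■■■■■■■■■■      
■■■■■1■1■■      
                
                
                
                
                
                
                


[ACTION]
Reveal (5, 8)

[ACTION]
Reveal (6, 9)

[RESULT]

■■■■■■■■■■      
■■■■■■■■■■      
■■■■■■■■■■      
■■■■■■■■■■      
■■■■■■■■■■      
■■■■■■■■1■      
■■■■■■■■■1      
■■■■■■■■■■      
■■■■■■■■■■      
■■■■■1■1■■      
                
                
                
                
                
                
                


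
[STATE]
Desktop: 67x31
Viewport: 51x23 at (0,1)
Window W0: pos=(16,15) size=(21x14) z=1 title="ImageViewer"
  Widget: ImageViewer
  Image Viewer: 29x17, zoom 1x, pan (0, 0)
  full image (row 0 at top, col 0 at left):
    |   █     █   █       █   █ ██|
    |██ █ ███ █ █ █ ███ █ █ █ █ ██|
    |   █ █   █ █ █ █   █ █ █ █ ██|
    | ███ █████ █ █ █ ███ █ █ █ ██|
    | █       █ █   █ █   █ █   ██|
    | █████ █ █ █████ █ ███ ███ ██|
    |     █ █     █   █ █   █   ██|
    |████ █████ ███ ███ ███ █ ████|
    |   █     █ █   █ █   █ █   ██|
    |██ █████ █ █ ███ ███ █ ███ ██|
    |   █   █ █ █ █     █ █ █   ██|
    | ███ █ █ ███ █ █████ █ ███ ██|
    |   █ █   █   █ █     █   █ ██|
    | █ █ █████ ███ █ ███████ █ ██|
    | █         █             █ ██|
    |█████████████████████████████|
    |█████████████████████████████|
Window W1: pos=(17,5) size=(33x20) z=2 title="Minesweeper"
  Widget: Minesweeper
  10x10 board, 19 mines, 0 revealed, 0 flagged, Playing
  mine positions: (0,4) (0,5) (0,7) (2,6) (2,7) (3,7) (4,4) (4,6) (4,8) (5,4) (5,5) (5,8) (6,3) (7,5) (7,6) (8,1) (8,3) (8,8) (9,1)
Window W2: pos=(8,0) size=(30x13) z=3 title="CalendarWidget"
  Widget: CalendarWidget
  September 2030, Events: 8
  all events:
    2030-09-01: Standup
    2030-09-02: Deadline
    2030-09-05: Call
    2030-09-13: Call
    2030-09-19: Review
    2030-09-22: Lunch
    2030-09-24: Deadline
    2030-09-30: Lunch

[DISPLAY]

        ┃ CalendarWidget             ┃             
        ┠────────────────────────────┨             
        ┃       September 2030       ┃             
        ┃Mo Tu We Th Fr Sa Su        ┃             
        ┃                   1*       ┃━━━━━━━━━━━┓ 
        ┃ 2*  3  4  5*  6  7  8      ┃           ┃ 
        ┃ 9 10 11 12 13* 14 15       ┃───────────┨ 
        ┃16 17 18 19* 20 21 22*      ┃           ┃ 
        ┃23 24* 25 26 27 28 29       ┃           ┃ 
        ┃30*                         ┃           ┃ 
        ┃                            ┃           ┃ 
        ┗━━━━━━━━━━━━━━━━━━━━━━━━━━━━┛           ┃ 
                 ┃■■■■■■■■■■                     ┃ 
                 ┃■■■■■■■■■■                     ┃ 
                ┏┃■■■■■■■■■■                     ┃ 
                ┃┃■■■■■■■■■■                     ┃ 
                ┠┃■■■■■■■■■■                     ┃ 
                ┃┃                               ┃ 
                ┃┃                               ┃ 
                ┃┃                               ┃ 
                ┃┃                               ┃ 
                ┃┃                               ┃ 
                ┃┃                               ┃ 


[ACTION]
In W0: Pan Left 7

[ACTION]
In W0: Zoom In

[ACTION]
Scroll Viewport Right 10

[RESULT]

CalendarWidget             ┃                       
───────────────────────────┨                       
      September 2030       ┃                       
o Tu We Th Fr Sa Su        ┃                       
                  1*       ┃━━━━━━━━━━━┓           
2*  3  4  5*  6  7  8      ┃           ┃           
9 10 11 12 13* 14 15       ┃───────────┨           
6 17 18 19* 20 21 22*      ┃           ┃           
3 24* 25 26 27 28 29       ┃           ┃           
0*                         ┃           ┃           
                           ┃           ┃           
━━━━━━━━━━━━━━━━━━━━━━━━━━━┛           ┃           
       ┃■■■■■■■■■■                     ┃           
       ┃■■■■■■■■■■                     ┃           
      ┏┃■■■■■■■■■■                     ┃           
      ┃┃■■■■■■■■■■                     ┃           
      ┠┃■■■■■■■■■■                     ┃           
      ┃┃                               ┃           
      ┃┃                               ┃           
      ┃┃                               ┃           
      ┃┃                               ┃           
      ┃┃                               ┃           
      ┃┃                               ┃           


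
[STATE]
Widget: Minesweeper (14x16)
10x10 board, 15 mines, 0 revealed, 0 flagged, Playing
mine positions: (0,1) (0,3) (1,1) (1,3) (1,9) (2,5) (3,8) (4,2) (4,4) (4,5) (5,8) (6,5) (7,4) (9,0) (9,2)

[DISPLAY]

■■■■■■■■■■    
■■■■■■■■■■    
■■■■■■■■■■    
■■■■■■■■■■    
■■■■■■■■■■    
■■■■■■■■■■    
■■■■■■■■■■    
■■■■■■■■■■    
■■■■■■■■■■    
■■■■■■■■■■    
              
              
              
              
              
              


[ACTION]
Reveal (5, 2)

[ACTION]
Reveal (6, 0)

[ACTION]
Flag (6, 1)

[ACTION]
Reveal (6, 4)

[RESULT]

■■■■■■■■■■    
■■■■■■■■■■    
11■■■■■■■■    
 1■■■■■■■■    
 1■■■■■■■■    
 112■■■■■■    
   12■■■■■    
   1■■■■■■    
1212■■■■■■    
■■■■■■■■■■    
              
              
              
              
              
              


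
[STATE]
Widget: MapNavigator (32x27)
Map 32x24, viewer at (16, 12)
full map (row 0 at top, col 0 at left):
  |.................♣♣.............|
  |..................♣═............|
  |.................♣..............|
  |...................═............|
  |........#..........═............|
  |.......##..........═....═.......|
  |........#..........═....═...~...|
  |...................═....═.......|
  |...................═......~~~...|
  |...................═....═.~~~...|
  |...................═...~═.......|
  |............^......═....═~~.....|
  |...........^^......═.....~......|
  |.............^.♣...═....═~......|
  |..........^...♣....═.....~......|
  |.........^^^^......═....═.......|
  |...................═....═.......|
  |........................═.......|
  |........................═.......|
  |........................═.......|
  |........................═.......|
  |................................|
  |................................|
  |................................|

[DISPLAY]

                                
.................♣♣.............
..................♣═............
.................♣..............
...................═............
........#..........═............
.......##..........═....═.......
........#..........═....═...~...
...................═....═.......
...................═......~~~...
...................═....═.~~~...
...................═...~═.......
............^......═....═~~.....
...........^^...@..═.....~......
.............^.♣...═....═~......
..........^...♣....═.....~......
.........^^^^......═....═.......
...................═....═.......
........................═.......
........................═.......
........................═.......
........................═.......
................................
................................
................................
                                
                                


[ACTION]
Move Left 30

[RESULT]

                                
                ................
                ................
                ................
                ................
                ........#.......
                .......##.......
                ........#.......
                ................
                ................
                ................
                ................
                ............^...
                @..........^^...
                .............^.♣
                ..........^...♣.
                .........^^^^...
                ................
                ................
                ................
                ................
                ................
                ................
                ................
                ................
                                
                                


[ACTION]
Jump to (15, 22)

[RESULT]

 ...................═....═.~~~..
 ...................═...~═......
 ............^......═....═~~....
 ...........^^......═.....~.....
 .............^.♣...═....═~.....
 ..........^...♣....═.....~.....
 .........^^^^......═....═......
 ...................═....═......
 ........................═......
 ........................═......
 ........................═......
 ........................═......
 ...............................
 ...............@...............
 ...............................
                                
                                
                                
                                
                                
                                
                                
                                
                                
                                
                                
                                


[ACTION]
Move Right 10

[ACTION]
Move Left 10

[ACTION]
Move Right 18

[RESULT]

....═....═.~~~...               
....═...~═.......               
....═....═~~.....               
....═.....~......               
♣...═....═~......               
....═.....~......               
....═....═.......               
....═....═.......               
.........═.......               
.........═.......               
.........═.......               
.........═.......               
.................               
................@               
.................               
                                
                                
                                
                                
                                
                                
                                
                                
                                
                                
                                
                                


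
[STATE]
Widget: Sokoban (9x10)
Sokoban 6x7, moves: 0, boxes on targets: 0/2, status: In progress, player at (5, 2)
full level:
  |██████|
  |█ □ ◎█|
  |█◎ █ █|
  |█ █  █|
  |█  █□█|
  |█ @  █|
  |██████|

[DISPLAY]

██████   
█ □ ◎█   
█◎ █ █   
█ █  █   
█  █□█   
█ @  █   
██████   
Moves: 0 
         
         


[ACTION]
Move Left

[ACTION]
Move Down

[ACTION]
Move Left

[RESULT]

██████   
█ □ ◎█   
█◎ █ █   
█ █  █   
█  █□█   
█@   █   
██████   
Moves: 1 
         
         


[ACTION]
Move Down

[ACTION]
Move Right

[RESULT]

██████   
█ □ ◎█   
█◎ █ █   
█ █  █   
█  █□█   
█ @  █   
██████   
Moves: 2 
         
         


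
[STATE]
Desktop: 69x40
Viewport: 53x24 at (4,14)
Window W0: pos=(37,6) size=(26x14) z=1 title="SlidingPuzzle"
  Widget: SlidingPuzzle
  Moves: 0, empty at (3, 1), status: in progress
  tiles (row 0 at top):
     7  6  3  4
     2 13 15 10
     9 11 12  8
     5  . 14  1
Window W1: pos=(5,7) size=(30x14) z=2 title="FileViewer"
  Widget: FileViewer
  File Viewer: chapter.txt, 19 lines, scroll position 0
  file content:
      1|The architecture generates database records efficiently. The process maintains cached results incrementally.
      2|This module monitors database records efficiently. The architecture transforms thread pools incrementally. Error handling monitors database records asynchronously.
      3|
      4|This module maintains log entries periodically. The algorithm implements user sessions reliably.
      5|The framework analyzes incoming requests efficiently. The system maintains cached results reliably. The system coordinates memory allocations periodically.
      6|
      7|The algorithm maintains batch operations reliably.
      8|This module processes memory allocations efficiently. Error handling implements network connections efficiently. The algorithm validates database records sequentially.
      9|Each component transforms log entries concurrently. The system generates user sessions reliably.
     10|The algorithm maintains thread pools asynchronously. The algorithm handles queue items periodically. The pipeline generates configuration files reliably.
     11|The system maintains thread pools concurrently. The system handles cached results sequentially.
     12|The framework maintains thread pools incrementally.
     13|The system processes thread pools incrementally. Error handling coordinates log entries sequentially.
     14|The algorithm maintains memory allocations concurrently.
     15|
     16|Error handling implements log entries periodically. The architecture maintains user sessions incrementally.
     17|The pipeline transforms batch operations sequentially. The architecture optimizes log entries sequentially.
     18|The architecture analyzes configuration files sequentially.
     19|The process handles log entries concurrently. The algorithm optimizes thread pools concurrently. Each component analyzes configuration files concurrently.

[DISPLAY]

 ┃The framework analyzes inco░┃  ┃│  9 │ 11 │ 12 │  8
 ┃                           ░┃  ┃├────┼────┼────┼───
 ┃The algorithm maintains bat░┃  ┃│  5 │    │ 14 │  1
 ┃This module processes memor░┃  ┃└────┴────┴────┴───
 ┃Each component transforms l░┃  ┃Moves: 0           
 ┃The algorithm maintains thr▼┃  ┗━━━━━━━━━━━━━━━━━━━
 ┗━━━━━━━━━━━━━━━━━━━━━━━━━━━━┛                      
                                                     
                                                     
                                                     
                                                     
                                                     
                                                     
                                                     
                                                     
                                                     
                                                     
                                                     
                                                     
                                                     
                                                     
                                                     
                                                     
                                                     


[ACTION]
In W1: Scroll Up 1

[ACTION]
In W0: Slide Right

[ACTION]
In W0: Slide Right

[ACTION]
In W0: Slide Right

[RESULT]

 ┃The framework analyzes inco░┃  ┃│  9 │ 11 │ 12 │  8
 ┃                           ░┃  ┃├────┼────┼────┼───
 ┃The algorithm maintains bat░┃  ┃│    │  5 │ 14 │  1
 ┃This module processes memor░┃  ┃└────┴────┴────┴───
 ┃Each component transforms l░┃  ┃Moves: 1           
 ┃The algorithm maintains thr▼┃  ┗━━━━━━━━━━━━━━━━━━━
 ┗━━━━━━━━━━━━━━━━━━━━━━━━━━━━┛                      
                                                     
                                                     
                                                     
                                                     
                                                     
                                                     
                                                     
                                                     
                                                     
                                                     
                                                     
                                                     
                                                     
                                                     
                                                     
                                                     
                                                     
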